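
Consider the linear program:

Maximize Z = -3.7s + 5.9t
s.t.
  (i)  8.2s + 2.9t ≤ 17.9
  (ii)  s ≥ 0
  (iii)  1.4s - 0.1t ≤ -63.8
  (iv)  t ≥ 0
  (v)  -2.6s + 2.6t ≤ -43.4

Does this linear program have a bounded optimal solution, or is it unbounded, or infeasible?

infeasible

The boundaries t = 0 and -2.6s + 2.6t = -43.4 meet at (217/13, 0), but that point violates 8.2s + 2.9t ≤ 17.9. Every candidate vertex is excluded by some other constraint, so the feasible region is empty.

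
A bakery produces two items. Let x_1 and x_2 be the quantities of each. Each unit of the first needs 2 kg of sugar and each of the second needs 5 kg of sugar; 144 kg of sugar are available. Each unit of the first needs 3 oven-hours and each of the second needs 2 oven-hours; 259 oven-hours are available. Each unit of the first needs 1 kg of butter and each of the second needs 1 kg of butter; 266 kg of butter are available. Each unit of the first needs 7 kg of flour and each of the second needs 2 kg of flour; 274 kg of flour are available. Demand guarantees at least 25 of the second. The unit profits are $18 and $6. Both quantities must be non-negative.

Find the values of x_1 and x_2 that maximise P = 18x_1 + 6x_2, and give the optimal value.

Vertices and P = 18x_1 + 6x_2:
  (0, 144/5) → P = 864/5
  (0, 25) → P = 150
  (19/2, 25) → P = 321

The binding constraints are 2x_1 + 5x_2 = 144 and x_2 = 25.
Solving simultaneously gives x_1 = 19/2, x_2 = 25.

x_1 = 19/2, x_2 = 25, maximum P = 321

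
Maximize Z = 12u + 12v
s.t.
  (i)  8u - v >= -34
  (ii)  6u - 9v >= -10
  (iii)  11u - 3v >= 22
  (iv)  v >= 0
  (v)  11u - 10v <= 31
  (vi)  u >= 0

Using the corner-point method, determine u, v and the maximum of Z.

u = 379/39, v = 296/39, maximum Z = 2700/13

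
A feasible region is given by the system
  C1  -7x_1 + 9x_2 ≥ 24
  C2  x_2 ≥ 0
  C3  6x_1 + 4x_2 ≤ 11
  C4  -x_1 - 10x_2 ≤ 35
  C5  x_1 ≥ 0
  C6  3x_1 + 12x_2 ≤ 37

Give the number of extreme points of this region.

3

Pairwise boundary intersections that survive every other constraint:
  (3/82, 221/82)
  (0, 8/3)
  (0, 11/4)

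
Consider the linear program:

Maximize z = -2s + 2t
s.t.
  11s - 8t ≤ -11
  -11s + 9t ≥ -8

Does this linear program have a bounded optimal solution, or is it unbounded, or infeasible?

unbounded

From the feasible point (-163/11, -19), moving in the direction (8, 11) keeps every constraint satisfied while z increases without bound.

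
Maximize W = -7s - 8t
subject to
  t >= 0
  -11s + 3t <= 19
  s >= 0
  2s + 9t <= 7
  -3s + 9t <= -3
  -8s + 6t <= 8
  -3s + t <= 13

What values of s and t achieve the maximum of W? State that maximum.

s = 1, t = 0, maximum W = -7

At the optimal vertex, t = 0 and -3s + 9t = -3.
Solving simultaneously gives s = 1, t = 0.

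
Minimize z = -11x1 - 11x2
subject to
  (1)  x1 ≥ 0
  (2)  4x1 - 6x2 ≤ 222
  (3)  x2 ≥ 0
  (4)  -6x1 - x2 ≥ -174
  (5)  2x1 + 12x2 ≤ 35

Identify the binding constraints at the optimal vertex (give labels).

(3) and (5)

Corner points and z = -11x1 - 11x2:
  (0, 0) → z = 0
  (0, 35/12) → z = -385/12
  (35/2, 0) → z = -385/2

The minimum is at (35/2, 0). Substituting into each constraint, equality holds for (3) and (5); the remaining constraints have slack.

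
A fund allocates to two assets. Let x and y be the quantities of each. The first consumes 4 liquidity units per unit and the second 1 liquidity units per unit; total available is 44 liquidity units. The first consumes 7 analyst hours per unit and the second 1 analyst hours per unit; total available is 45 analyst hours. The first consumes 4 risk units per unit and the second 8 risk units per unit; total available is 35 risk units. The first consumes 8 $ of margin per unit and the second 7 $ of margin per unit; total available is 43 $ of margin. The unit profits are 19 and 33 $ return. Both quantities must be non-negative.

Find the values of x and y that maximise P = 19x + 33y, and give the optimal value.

x = 11/4, y = 3, maximum P = 605/4

The optimum lies where 4x + 8y = 35 and 8x + 7y = 43.
Solving simultaneously gives x = 11/4, y = 3.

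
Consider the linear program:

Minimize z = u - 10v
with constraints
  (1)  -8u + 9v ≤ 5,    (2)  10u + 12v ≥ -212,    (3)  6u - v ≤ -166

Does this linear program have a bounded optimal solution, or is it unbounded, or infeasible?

The boundaries -8u + 9v = 5 and 10u + 12v = -212 meet at (-328/31, -823/93), but that point violates 6u - v ≤ -166. Every candidate vertex is excluded by some other constraint, so the feasible region is empty.

infeasible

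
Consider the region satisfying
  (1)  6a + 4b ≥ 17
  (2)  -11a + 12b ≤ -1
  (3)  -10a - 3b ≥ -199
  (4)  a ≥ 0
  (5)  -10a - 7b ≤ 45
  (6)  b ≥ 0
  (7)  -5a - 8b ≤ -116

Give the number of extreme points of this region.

3

Intersecting each pair of boundary lines and keeping only the points that satisfy every inequality leaves:
  (797/51, 2179/153)
  (350/37, 1271/148)
  (1244/65, 33/13)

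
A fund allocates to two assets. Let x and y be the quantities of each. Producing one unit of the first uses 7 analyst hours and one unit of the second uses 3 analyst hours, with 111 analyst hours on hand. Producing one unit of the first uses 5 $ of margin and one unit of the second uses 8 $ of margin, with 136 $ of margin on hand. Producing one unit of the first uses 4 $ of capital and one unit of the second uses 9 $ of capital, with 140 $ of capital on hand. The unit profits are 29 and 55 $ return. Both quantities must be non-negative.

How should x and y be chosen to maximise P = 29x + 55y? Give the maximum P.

x = 8, y = 12, maximum P = 892

The binding constraints are 5x + 8y = 136 and 4x + 9y = 140.
Solving simultaneously gives x = 8, y = 12.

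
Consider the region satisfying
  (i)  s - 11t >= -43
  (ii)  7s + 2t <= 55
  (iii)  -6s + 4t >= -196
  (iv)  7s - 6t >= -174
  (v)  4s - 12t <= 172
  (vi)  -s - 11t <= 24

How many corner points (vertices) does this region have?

4

The feasible vertices (each the meet of two boundaries and inside every other half-plane) are:
  (519/79, 356/79)
  (-1656/71, 127/71)
  (653/75, -223/75)
  (-2058/83, 6/83)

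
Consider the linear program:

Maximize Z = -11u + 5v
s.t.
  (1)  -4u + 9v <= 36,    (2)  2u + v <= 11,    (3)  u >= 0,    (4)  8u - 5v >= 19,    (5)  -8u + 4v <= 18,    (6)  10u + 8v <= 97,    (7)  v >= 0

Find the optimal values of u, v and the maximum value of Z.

Feasible corners and Z = -11u + 5v:
  (37/9, 25/9) → Z = -94/3
  (11/2, 0) → Z = -121/2
  (19/8, 0) → Z = -209/8

The optimum lies where 8u - 5v = 19 and v = 0.
Solving simultaneously gives u = 19/8, v = 0.

u = 19/8, v = 0, maximum Z = -209/8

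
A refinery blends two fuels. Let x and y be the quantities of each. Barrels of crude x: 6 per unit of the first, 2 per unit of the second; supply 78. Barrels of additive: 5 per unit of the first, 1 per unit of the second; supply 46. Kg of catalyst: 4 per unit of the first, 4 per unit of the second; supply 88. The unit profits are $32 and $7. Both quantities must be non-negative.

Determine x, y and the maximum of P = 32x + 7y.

x = 6, y = 16, maximum P = 304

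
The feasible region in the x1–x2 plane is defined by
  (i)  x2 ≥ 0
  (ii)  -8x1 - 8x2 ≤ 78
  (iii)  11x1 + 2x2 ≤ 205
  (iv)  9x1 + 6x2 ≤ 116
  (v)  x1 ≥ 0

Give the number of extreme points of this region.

Pairwise boundary intersections that survive every other constraint:
  (116/9, 0)
  (0, 0)
  (0, 58/3)

3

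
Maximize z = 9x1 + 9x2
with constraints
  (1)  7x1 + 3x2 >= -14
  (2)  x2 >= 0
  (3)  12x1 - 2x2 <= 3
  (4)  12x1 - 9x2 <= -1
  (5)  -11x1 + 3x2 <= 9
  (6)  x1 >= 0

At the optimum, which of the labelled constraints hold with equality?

Corner points and z = 9x1 + 9x2:
  (29/84, 4/7) → z = 33/4
  (27/14, 141/14) → z = 108
  (0, 1/9) → z = 1
  (0, 3) → z = 27

The maximum is at (27/14, 141/14). Substituting into each constraint, equality holds for (3) and (5); the remaining constraints have slack.

(3) and (5)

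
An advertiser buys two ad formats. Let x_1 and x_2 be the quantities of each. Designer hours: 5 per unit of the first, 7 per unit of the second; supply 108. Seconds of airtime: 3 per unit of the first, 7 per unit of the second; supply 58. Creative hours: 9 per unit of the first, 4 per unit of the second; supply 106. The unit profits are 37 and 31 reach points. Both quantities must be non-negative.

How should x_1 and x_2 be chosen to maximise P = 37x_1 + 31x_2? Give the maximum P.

Extreme points and P = 37x_1 + 31x_2:
  (0, 0) → P = 0
  (0, 58/7) → P = 1798/7
  (106/9, 0) → P = 3922/9
  (10, 4) → P = 494

At the optimal vertex, 3x_1 + 7x_2 = 58 and 9x_1 + 4x_2 = 106.
Solving simultaneously gives x_1 = 10, x_2 = 4.

x_1 = 10, x_2 = 4, maximum P = 494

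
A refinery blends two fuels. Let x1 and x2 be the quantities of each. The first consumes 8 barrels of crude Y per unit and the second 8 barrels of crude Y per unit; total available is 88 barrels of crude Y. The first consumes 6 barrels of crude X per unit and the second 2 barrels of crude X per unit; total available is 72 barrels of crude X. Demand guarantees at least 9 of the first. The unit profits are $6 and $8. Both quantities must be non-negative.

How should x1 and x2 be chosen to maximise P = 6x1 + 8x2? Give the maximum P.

Corner points and P = 6x1 + 8x2:
  (11, 0) → P = 66
  (9, 0) → P = 54
  (9, 2) → P = 70

The optimum lies where 8x1 + 8x2 = 88 and x1 = 9.
Solving simultaneously gives x1 = 9, x2 = 2.

x1 = 9, x2 = 2, maximum P = 70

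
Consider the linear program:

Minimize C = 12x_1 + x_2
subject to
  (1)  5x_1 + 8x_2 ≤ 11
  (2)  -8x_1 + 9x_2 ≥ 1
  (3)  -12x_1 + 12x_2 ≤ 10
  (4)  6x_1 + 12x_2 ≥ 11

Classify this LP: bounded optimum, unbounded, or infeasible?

Vertices and C = 12x_1 + x_2:
  (91/109, 93/109) → C = 1185/109
  (1/3, 7/6) → C = 31/6
  (29/50, 47/75) → C = 569/75
  (1/18, 8/9) → C = 14/9
The feasible region has finitely many vertices and no improving ray; the minimum is 14/9 at (1/18, 8/9).

bounded optimum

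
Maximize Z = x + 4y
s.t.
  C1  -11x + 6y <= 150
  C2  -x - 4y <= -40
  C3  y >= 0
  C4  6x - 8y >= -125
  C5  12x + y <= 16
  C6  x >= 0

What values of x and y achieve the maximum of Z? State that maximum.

Feasible corners and Z = x + 4y:
  (24/47, 464/47) → Z = 40
  (0, 10) → Z = 40
  (1/34, 266/17) → Z = 2129/34
  (0, 125/8) → Z = 125/2

The binding constraints are 6x - 8y = -125 and 12x + y = 16.
Solving simultaneously gives x = 1/34, y = 266/17.

x = 1/34, y = 266/17, maximum Z = 2129/34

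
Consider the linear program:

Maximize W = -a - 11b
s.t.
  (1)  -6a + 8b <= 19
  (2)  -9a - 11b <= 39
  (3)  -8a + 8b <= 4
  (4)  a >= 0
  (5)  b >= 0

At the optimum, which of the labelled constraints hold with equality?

(4) and (5)

Feasible corners and W = -a - 11b:
  (15/2, 8) → W = -191/2
  (0, 1/2) → W = -11/2
  (0, 0) → W = 0
The feasible region is unbounded (it extends along (4, 3), (1, 0)), but W strictly decreases along every unbounded feasible direction, so there is no improving ray and the maximum is attained at a vertex.

The maximum is at (0, 0). Substituting into each constraint, equality holds for (4) and (5); the remaining constraints have slack.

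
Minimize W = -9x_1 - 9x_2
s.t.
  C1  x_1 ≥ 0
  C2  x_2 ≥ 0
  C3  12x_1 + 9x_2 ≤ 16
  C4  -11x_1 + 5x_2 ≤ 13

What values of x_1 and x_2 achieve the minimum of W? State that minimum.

Extreme points and W = -9x_1 - 9x_2:
  (0, 0) → W = 0
  (0, 16/9) → W = -16
  (4/3, 0) → W = -12

x_1 = 0, x_2 = 16/9, minimum W = -16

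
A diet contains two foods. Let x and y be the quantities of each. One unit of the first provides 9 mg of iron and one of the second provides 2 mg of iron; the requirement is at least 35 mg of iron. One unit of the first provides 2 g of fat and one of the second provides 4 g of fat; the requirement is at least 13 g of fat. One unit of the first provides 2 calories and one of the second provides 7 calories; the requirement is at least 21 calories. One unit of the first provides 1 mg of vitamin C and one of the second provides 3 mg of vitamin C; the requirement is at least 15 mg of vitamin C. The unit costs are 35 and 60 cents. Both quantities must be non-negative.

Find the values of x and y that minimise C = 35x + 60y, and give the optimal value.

x = 3, y = 4, minimum C = 345

Extreme points and C = 35x + 60y:
  (0, 35/2) → C = 1050
  (15, 0) → C = 525
  (3, 4) → C = 345
The feasible region is unbounded (it extends along (0, 1), (1, 0)), but C strictly increases along every unbounded feasible direction, so there is no improving ray and the minimum is attained at a vertex.

The optimum lies where 9x + 2y = 35 and x + 3y = 15.
Solving simultaneously gives x = 3, y = 4.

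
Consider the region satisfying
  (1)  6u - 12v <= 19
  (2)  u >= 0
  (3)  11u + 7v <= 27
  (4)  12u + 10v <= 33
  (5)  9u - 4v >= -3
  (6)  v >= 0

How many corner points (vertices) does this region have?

5

Of the 15 pairwise boundary intersections, those satisfying every inequality are:
  (0, 3/4)
  (0, 0)
  (3/2, 3/2)
  (27/11, 0)
  (17/23, 111/46)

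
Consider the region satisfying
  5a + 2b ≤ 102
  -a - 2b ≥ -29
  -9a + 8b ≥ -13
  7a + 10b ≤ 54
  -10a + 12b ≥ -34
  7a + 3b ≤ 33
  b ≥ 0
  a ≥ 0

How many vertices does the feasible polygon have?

The feasible vertices (each the meet of two boundaries and inside every other half-plane) are:
  (303/83, 206/83)
  (13/9, 0)
  (24/7, 3)
  (0, 27/5)
  (0, 0)

5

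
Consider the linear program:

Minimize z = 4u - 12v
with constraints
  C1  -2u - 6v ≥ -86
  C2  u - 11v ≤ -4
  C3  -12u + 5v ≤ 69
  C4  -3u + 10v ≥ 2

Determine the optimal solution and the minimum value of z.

Vertices and z = 4u - 12v:
  (8/41, 585/41) → z = -6988/41
  (424/19, 131/19) → z = 124/19
  (-739/127, -21/127) → z = -2704/127
  (18/23, 10/23) → z = -48/23

The binding constraints are -2u - 6v = -86 and -12u + 5v = 69.
Solving simultaneously gives u = 8/41, v = 585/41.

u = 8/41, v = 585/41, minimum z = -6988/41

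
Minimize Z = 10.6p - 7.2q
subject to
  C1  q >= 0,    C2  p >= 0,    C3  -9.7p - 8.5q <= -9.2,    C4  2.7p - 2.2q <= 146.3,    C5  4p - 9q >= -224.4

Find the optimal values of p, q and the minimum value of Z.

Corner points and Z = 10.6p - 7.2q:
  (92/97, 0) → Z = 4876/485
  (1463/27, 0) → Z = 77539/135
  (0, 92/85) → Z = -3312/425
  (0, 374/15) → Z = -4488/25
  (90519/775, 59554/775) → Z = 2653563/3875

At the optimal vertex, p = 0 and 4p - 9q = -224.4.
Solving simultaneously gives p = 0, q = 374/15.

p = 0, q = 374/15, minimum Z = -4488/25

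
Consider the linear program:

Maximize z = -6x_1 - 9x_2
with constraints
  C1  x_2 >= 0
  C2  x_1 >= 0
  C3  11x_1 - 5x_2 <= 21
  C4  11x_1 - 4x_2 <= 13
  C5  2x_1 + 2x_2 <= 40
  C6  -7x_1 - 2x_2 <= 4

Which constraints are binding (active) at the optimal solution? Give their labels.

Feasible corners and z = -6x_1 - 9x_2:
  (0, 0) → z = 0
  (13/11, 0) → z = -78/11
  (0, 20) → z = -180
  (31/5, 69/5) → z = -807/5

The maximum is at (0, 0). Substituting into each constraint, equality holds for C1 and C2; the remaining constraints have slack.

C1 and C2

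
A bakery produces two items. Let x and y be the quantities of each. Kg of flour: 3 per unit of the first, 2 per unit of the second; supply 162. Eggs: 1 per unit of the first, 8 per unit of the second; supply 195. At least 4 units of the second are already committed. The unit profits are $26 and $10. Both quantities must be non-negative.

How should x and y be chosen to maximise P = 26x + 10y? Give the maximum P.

Corner points and P = 26x + 10y:
  (0, 195/8) → P = 975/4
  (0, 4) → P = 40
  (453/11, 423/22) → P = 1263
  (154/3, 4) → P = 4124/3

At the optimal vertex, 3x + 2y = 162 and y = 4.
Solving simultaneously gives x = 154/3, y = 4.

x = 154/3, y = 4, maximum P = 4124/3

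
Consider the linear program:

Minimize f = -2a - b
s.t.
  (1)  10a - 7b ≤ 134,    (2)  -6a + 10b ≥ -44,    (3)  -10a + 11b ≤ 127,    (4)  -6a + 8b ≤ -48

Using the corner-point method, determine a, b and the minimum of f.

Feasible corners and f = -2a - b:
  (516/29, 182/29) → f = -1214/29
  (368/19, 162/19) → f = -898/19
  (32/3, 2) → f = -70/3

a = 368/19, b = 162/19, minimum f = -898/19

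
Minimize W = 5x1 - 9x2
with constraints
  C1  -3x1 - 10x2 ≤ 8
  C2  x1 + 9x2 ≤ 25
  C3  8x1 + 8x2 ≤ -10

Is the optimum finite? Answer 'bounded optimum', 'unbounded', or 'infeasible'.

Vertices and W = 5x1 - 9x2:
  (-322/17, 83/17) → W = -2357/17
  (-9/14, -17/28) → W = 9/4
  (-145/32, 105/32) → W = -835/16
The feasible region has finitely many vertices and no improving ray; the minimum is -2357/17 at (-322/17, 83/17).

bounded optimum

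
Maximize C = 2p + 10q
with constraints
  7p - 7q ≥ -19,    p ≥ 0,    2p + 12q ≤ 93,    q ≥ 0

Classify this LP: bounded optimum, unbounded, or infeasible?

bounded optimum

Feasible corners and C = 2p + 10q:
  (0, 19/7) → C = 190/7
  (423/98, 689/98) → C = 3868/49
  (0, 0) → C = 0
  (93/2, 0) → C = 93
The feasible region has finitely many vertices and no improving ray; the maximum is 93 at (93/2, 0).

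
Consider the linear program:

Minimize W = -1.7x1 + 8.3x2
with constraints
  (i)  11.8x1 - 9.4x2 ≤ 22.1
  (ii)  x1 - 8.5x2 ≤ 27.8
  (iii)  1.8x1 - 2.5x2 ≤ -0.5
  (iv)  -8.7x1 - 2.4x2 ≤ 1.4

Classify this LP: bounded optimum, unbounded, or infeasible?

bounded optimum

Corner points and W = -1.7x1 + 8.3x2:
  (5995/1258, 2284/629) → W = 277229/12580
  (-470/2607, 61/869) → W = 23179/26070
The feasible region has finitely many vertices and no improving ray; the minimum is 23179/26070 at (-470/2607, 61/869).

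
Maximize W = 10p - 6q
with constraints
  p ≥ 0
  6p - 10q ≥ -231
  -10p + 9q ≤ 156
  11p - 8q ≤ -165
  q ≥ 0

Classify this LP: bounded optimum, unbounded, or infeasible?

infeasible

The boundaries p = 0 and 6p - 10q = -231 meet at (0, 231/10), but that point violates -10p + 9q ≤ 156. Every candidate vertex is excluded by some other constraint, so the feasible region is empty.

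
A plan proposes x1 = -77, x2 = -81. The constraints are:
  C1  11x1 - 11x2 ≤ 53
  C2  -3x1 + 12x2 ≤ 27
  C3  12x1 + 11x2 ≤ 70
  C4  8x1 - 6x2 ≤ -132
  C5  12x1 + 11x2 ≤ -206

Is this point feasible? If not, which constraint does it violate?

Constraint C4: 8x1 - 6x2 = -130, which is not ≤ -132. All other constraints are satisfied.

not feasible — violates C4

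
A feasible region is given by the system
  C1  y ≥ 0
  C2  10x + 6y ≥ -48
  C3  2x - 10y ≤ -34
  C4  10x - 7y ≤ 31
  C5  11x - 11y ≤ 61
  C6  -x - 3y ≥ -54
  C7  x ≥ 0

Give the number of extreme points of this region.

Intersecting each pair of boundary lines and keeping only the points that satisfy every inequality leaves:
  (274/43, 201/43)
  (0, 17/5)
  (471/37, 509/37)
  (0, 18)

4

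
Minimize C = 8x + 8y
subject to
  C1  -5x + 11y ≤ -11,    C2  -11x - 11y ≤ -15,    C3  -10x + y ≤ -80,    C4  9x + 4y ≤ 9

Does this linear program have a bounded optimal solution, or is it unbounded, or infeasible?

infeasible

The boundaries -5x + 11y = -11 and -10x + y = -80 meet at (869/105, 58/21), but that point violates 9x + 4y ≤ 9. Every candidate vertex is excluded by some other constraint, so the feasible region is empty.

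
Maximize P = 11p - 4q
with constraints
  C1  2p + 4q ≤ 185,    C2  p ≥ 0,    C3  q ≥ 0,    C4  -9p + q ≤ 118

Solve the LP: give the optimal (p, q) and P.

p = 185/2, q = 0, maximum P = 2035/2

Corner points and P = 11p - 4q:
  (0, 185/4) → P = -185
  (185/2, 0) → P = 2035/2
  (0, 0) → P = 0

The binding constraints are 2p + 4q = 185 and q = 0.
Solving simultaneously gives p = 185/2, q = 0.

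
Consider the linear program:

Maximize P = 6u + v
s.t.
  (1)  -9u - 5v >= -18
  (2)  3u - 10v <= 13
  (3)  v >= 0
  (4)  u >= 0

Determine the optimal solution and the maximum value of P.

Vertices and P = 6u + v:
  (2, 0) → P = 12
  (0, 18/5) → P = 18/5
  (0, 0) → P = 0

The optimum lies where -9u - 5v = -18 and v = 0.
Solving simultaneously gives u = 2, v = 0.

u = 2, v = 0, maximum P = 12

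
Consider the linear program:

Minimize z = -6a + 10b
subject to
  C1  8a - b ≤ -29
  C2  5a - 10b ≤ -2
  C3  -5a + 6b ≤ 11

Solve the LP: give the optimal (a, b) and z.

Vertices and z = -6a + 10b:
  (-96/25, -43/25) → z = 146/25
  (-163/43, -57/43) → z = 408/43
  (-49/10, -9/4) → z = 69/10

The binding constraints are 8a - b = -29 and 5a - 10b = -2.
Solving simultaneously gives a = -96/25, b = -43/25.

a = -96/25, b = -43/25, minimum z = 146/25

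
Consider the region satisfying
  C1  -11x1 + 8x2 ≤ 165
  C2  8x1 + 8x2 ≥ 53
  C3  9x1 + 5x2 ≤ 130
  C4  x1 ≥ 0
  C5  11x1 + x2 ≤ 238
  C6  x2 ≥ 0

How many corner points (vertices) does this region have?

5

The feasible vertices (each the meet of two boundaries and inside every other half-plane) are:
  (215/127, 2915/127)
  (0, 165/8)
  (0, 53/8)
  (53/8, 0)
  (130/9, 0)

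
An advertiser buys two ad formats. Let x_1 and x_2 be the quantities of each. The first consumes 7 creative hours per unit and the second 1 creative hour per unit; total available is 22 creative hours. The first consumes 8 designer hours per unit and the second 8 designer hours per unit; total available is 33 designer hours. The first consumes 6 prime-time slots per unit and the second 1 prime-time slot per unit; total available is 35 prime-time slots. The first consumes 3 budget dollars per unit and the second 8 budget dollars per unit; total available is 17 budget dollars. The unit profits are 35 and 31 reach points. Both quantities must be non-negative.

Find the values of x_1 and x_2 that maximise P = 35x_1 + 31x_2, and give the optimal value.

x_1 = 3, x_2 = 1, maximum P = 136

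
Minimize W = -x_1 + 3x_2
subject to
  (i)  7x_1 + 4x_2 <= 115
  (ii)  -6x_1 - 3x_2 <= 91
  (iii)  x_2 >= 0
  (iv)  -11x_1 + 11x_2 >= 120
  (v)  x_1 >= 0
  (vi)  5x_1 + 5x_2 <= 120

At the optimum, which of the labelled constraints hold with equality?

(iv) and (v)

Extreme points and W = -x_1 + 3x_2:
  (785/121, 2105/121) → W = 5530/121
  (19/3, 53/3) → W = 140/3
  (0, 120/11) → W = 360/11
  (0, 24) → W = 72

The minimum is at (0, 120/11). Substituting into each constraint, equality holds for (iv) and (v); the remaining constraints have slack.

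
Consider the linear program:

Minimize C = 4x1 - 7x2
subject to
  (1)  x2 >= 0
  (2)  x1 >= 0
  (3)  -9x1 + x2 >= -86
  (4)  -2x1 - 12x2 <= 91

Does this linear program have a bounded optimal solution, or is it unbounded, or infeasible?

unbounded

From the feasible point (0, 0), moving in the direction (0, 1) keeps every constraint satisfied while C decreases without bound.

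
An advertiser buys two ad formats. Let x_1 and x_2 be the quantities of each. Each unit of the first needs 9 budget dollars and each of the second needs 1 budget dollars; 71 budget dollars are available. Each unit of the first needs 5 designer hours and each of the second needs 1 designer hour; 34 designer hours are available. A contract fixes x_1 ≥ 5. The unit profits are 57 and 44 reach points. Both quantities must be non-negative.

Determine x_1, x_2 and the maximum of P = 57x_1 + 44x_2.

Corner points and P = 57x_1 + 44x_2:
  (34/5, 0) → P = 1938/5
  (5, 0) → P = 285
  (5, 9) → P = 681

The optimum lies where 5x_1 + x_2 = 34 and x_1 = 5.
Solving simultaneously gives x_1 = 5, x_2 = 9.

x_1 = 5, x_2 = 9, maximum P = 681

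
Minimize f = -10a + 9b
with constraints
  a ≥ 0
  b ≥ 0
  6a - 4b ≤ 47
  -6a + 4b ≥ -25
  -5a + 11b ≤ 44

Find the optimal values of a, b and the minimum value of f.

a = 25/6, b = 0, minimum f = -125/3

Feasible corners and f = -10a + 9b:
  (0, 0) → f = 0
  (0, 4) → f = 36
  (25/6, 0) → f = -125/3
  (451/46, 389/46) → f = -1009/46

The binding constraints are b = 0 and -6a + 4b = -25.
Solving simultaneously gives a = 25/6, b = 0.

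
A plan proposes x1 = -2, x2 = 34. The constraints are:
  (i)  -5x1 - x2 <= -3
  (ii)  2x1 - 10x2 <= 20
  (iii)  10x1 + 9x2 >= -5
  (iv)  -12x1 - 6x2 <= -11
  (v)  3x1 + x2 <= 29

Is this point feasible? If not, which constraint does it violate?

feasible

(i): -24 ≤ -3 ✓
(ii): -344 ≤ 20 ✓
(iii): 286 ≥ -5 ✓
(iv): -180 ≤ -11 ✓
(v): 28 ≤ 29 ✓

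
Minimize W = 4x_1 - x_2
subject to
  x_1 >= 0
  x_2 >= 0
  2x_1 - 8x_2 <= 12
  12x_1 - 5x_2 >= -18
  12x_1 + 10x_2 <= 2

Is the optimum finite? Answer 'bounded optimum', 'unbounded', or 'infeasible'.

bounded optimum

Feasible corners and W = 4x_1 - x_2:
  (0, 0) → W = 0
  (0, 1/5) → W = -1/5
  (1/6, 0) → W = 2/3
The feasible region has finitely many vertices and no improving ray; the minimum is -1/5 at (0, 1/5).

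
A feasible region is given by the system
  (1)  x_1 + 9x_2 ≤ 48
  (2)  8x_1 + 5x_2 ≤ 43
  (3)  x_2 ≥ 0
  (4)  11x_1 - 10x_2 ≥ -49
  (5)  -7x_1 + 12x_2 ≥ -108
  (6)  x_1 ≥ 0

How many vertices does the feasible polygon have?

Of the 15 pairwise boundary intersections, those satisfying every inequality are:
  (147/67, 341/67)
  (39/109, 577/109)
  (43/8, 0)
  (0, 0)
  (0, 49/10)

5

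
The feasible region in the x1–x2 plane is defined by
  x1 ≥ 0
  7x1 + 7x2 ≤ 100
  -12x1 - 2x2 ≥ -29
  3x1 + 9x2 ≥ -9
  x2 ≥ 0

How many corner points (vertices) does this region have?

Of the 10 pairwise boundary intersections, those satisfying every inequality are:
  (0, 100/7)
  (0, 0)
  (3/70, 997/70)
  (29/12, 0)

4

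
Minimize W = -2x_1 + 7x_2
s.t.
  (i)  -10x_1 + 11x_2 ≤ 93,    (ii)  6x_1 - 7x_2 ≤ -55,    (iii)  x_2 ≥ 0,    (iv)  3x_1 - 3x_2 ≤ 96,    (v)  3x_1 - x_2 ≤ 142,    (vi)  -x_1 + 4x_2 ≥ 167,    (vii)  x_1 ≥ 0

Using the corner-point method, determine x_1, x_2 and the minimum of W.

x_1 = 949/17, x_2 = 947/17, minimum W = 4731/17

Vertices and W = -2x_1 + 7x_2:
  (1655/23, 1699/23) → W = 8583/23
  (1465/29, 1577/29) → W = 8109/29
  (1049/15, 339/5) → W = 5021/15
  (949/17, 947/17) → W = 4731/17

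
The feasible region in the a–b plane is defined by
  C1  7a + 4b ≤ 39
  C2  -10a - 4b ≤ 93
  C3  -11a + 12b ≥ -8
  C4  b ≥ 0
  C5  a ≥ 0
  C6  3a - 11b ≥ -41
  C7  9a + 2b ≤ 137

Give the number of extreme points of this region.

5

Intersecting each pair of boundary lines and keeping only the points that satisfy every inequality leaves:
  (125/32, 373/128)
  (265/89, 404/89)
  (8/11, 0)
  (0, 0)
  (0, 41/11)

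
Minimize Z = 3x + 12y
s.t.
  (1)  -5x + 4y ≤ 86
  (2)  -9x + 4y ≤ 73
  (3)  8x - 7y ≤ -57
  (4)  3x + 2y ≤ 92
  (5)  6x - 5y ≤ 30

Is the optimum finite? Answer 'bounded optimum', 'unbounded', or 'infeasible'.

bounded optimum

Corner points and Z = 3x + 12y:
  (13/4, 409/16) → Z = 633/2
  (98/11, 359/11) → Z = 4602/11
  (-283/31, -71/31) → Z = -1701/31
  (530/37, 907/37) → Z = 12474/37
The feasible region has finitely many vertices and no improving ray; the minimum is -1701/31 at (-283/31, -71/31).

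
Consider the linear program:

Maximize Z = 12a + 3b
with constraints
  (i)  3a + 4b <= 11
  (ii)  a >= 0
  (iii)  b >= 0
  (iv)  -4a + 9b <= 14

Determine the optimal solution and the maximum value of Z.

a = 11/3, b = 0, maximum Z = 44

Feasible corners and Z = 12a + 3b:
  (11/3, 0) → Z = 44
  (1, 2) → Z = 18
  (0, 0) → Z = 0
  (0, 14/9) → Z = 14/3

The optimum lies where 3a + 4b = 11 and b = 0.
Solving simultaneously gives a = 11/3, b = 0.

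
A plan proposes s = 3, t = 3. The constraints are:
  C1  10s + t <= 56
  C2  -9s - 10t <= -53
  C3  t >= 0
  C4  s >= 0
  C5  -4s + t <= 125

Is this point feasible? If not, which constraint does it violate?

C1: 33 ≤ 56 ✓
C2: -57 ≤ -53 ✓
C3: 3 ≥ 0 ✓
C4: 3 ≥ 0 ✓
C5: -9 ≤ 125 ✓

feasible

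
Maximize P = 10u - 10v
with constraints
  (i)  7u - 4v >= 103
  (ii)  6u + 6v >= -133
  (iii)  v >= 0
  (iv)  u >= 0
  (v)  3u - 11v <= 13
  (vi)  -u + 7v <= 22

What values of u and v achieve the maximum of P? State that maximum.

u = 333/10, v = 79/10, maximum P = 254

Feasible corners and P = 10u - 10v:
  (1081/65, 218/65) → P = 1726/13
  (809/45, 257/45) → P = 368/3
  (333/10, 79/10) → P = 254

The binding constraints are 3u - 11v = 13 and -u + 7v = 22.
Solving simultaneously gives u = 333/10, v = 79/10.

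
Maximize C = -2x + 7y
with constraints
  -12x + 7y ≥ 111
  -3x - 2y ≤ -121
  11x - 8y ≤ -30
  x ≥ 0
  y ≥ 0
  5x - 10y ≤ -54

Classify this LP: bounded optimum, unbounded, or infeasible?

unbounded

From the feasible point (125/9, 119/3), moving in the direction (0, 1) keeps every constraint satisfied while C increases without bound.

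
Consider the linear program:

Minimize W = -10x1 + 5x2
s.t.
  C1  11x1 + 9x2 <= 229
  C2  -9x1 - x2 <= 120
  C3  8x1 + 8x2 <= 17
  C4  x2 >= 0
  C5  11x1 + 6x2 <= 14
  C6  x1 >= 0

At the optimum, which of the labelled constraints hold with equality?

C4 and C5

Corner points and W = -10x1 + 5x2:
  (1/4, 15/8) → W = 55/8
  (0, 17/8) → W = 85/8
  (14/11, 0) → W = -140/11
  (0, 0) → W = 0

The minimum is at (14/11, 0). Substituting into each constraint, equality holds for C4 and C5; the remaining constraints have slack.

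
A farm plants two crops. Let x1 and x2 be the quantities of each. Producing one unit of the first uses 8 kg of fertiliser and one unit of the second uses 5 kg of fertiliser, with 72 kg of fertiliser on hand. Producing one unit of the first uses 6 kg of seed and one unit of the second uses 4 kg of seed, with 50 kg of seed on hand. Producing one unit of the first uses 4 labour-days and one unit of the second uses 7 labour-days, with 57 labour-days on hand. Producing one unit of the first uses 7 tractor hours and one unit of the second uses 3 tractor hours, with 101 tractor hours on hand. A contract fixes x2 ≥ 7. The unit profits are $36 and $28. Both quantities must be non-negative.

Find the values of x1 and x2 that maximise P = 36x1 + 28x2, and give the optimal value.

x1 = 2, x2 = 7, maximum P = 268

Vertices and P = 36x1 + 28x2:
  (0, 57/7) → P = 228
  (0, 7) → P = 196
  (2, 7) → P = 268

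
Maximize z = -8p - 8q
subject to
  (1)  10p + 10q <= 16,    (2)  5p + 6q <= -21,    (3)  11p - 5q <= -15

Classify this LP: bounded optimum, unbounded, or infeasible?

From the feasible point (-15/7, -12/7), moving in the direction (-6, 5) keeps every constraint satisfied while z increases without bound.

unbounded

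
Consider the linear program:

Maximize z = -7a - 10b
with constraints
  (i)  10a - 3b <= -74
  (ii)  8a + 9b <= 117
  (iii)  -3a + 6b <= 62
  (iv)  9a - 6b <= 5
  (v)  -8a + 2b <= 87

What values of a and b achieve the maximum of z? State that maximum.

a = -266/15, b = -823/30, maximum z = 5977/15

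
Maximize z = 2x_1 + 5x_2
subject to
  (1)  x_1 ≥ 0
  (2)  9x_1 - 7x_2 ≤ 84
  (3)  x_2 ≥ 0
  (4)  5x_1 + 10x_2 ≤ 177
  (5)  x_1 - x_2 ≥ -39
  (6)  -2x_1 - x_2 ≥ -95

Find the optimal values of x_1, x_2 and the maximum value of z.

x_1 = 0, x_2 = 177/10, maximum z = 177/2

Extreme points and z = 2x_1 + 5x_2:
  (0, 0) → z = 0
  (0, 177/10) → z = 177/2
  (28/3, 0) → z = 56/3
  (2079/125, 1173/125) → z = 10023/125

The optimum lies where x_1 = 0 and 5x_1 + 10x_2 = 177.
Solving simultaneously gives x_1 = 0, x_2 = 177/10.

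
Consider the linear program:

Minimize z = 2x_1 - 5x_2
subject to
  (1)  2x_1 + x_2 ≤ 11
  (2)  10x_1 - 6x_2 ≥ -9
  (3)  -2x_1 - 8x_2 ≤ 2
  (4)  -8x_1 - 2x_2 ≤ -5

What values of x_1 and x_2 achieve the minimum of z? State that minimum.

x_1 = 57/22, x_2 = 64/11, minimum z = -263/11

Corner points and z = 2x_1 - 5x_2:
  (57/22, 64/11) → z = -263/11
  (45/7, -13/7) → z = 155/7
  (3/17, 61/34) → z = -293/34
  (11/15, -13/30) → z = 109/30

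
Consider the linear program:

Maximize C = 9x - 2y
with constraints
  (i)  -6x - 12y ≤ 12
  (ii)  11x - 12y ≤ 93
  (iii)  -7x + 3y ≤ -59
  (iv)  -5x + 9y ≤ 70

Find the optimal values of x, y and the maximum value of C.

x = 43, y = 95/3, maximum C = 971/3

Corner points and C = 9x - 2y:
  (143/17, -2/51) → C = 3865/51
  (43, 95/3) → C = 971/3
  (247/16, 785/48) → C = 5099/48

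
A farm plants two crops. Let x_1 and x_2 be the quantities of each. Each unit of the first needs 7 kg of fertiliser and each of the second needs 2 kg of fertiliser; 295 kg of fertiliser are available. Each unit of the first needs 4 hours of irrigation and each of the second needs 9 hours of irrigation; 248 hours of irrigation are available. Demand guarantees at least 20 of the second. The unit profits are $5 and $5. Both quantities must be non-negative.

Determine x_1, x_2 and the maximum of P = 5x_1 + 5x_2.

x_1 = 17, x_2 = 20, maximum P = 185

Feasible corners and P = 5x_1 + 5x_2:
  (0, 248/9) → P = 1240/9
  (0, 20) → P = 100
  (17, 20) → P = 185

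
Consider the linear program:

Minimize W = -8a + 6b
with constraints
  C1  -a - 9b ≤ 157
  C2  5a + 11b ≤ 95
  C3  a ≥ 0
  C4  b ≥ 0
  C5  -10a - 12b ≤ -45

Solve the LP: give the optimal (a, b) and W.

Feasible corners and W = -8a + 6b:
  (0, 95/11) → W = 570/11
  (19, 0) → W = -152
  (0, 15/4) → W = 45/2
  (9/2, 0) → W = -36

a = 19, b = 0, minimum W = -152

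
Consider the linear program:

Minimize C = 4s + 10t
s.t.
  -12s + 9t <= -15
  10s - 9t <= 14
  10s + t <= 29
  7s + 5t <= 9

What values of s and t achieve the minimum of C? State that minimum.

Vertices and C = 4s + 10t:
  (1/2, -1) → C = -8
  (52/41, 1/41) → C = 218/41
  (151/113, -8/113) → C = 524/113

s = 1/2, t = -1, minimum C = -8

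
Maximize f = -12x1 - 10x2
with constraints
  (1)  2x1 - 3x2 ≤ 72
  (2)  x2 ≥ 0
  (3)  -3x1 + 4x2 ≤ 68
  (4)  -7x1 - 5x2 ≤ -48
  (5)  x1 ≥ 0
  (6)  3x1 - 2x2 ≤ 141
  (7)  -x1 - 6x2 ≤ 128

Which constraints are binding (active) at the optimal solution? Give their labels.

Feasible corners and f = -12x1 - 10x2:
  (36, 0) → f = -432
  (279/5, 66/5) → f = -4008/5
  (48/7, 0) → f = -576/7
  (0, 17) → f = -170
  (350/3, 209/2) → f = -2445
  (0, 48/5) → f = -96

The maximum is at (48/7, 0). Substituting into each constraint, equality holds for (2) and (4); the remaining constraints have slack.

(2) and (4)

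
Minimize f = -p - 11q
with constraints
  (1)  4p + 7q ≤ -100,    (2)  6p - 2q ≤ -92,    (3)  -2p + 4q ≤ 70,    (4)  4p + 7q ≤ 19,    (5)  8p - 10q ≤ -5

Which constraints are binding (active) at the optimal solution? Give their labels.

Corner points and f = -p - 11q:
  (-422/25, -116/25) → f = 1698/25
  (-89/3, 8/3) → f = 1/3
  (-455/22, -353/22) → f = 2169/11
The feasible region is unbounded (it extends along (-2, -1), (-5, -4)), but f strictly increases along every unbounded feasible direction, so there is no improving ray and the minimum is attained at a vertex.

The minimum is at (-89/3, 8/3). Substituting into each constraint, equality holds for (1) and (3); the remaining constraints have slack.

(1) and (3)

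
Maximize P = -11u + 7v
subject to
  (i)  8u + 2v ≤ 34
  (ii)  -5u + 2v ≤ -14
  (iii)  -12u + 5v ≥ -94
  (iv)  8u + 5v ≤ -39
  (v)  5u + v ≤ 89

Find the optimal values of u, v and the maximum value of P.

u = -8/41, v = -307/41, maximum P = -2061/41

Feasible corners and P = -11u + 7v:
  (-118, -302) → P = -816
  (-8/41, -307/41) → P = -2061/41
  (11/4, -61/5) → P = -2313/20

The optimum lies where -5u + 2v = -14 and 8u + 5v = -39.
Solving simultaneously gives u = -8/41, v = -307/41.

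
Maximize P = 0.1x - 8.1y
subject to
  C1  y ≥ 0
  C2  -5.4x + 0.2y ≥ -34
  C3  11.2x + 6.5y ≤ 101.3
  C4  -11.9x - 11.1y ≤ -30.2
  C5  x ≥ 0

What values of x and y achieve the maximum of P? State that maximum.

x = 170/27, y = 0, maximum P = 17/27

Vertices and P = 0.1x - 8.1y:
  (170/27, 0) → P = 17/27
  (302/119, 0) → P = 151/595
  (12063/1867, 8311/1867) → P = -330564/9335
  (0, 1013/65) → P = -82053/650
  (0, 302/111) → P = -4077/185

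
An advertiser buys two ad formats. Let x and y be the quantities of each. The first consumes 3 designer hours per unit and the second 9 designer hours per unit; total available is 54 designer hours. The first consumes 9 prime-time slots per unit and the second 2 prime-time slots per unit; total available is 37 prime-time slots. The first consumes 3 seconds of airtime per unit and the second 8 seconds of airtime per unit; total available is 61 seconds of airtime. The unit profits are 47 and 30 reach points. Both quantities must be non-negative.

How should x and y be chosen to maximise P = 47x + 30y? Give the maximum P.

x = 3, y = 5, maximum P = 291

At the optimal vertex, 3x + 9y = 54 and 9x + 2y = 37.
Solving simultaneously gives x = 3, y = 5.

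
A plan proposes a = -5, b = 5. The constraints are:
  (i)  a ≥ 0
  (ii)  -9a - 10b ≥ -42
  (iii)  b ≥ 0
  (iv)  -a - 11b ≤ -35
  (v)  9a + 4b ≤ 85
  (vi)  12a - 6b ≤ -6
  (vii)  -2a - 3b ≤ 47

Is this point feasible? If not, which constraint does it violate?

Constraint (i): a = -5, which is not ≥ 0. All other constraints are satisfied.

not feasible — violates (i)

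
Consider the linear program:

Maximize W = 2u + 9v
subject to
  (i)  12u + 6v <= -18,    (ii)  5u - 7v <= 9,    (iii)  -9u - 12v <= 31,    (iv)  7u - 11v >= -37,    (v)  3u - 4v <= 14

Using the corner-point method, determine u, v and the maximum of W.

At the optimal vertex, 12u + 6v = -18 and 7u - 11v = -37.
Solving simultaneously gives u = -70/29, v = 53/29.

u = -70/29, v = 53/29, maximum W = 337/29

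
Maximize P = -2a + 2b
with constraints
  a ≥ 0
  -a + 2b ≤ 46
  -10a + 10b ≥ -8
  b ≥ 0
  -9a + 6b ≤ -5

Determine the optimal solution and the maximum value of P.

Feasible corners and P = -2a + 2b:
  (238/5, 234/5) → P = -8/5
  (143/6, 419/12) → P = 133/6
  (4/5, 0) → P = -8/5
  (5/9, 0) → P = -10/9

a = 143/6, b = 419/12, maximum P = 133/6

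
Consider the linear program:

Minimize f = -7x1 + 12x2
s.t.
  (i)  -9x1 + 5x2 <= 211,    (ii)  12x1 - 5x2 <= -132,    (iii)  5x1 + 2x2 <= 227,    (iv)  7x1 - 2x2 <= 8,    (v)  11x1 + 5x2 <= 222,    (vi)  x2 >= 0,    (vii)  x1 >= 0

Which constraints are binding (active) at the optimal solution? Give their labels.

Corner points and f = -7x1 + 12x2:
  (11/20, 4319/100) → f = 51443/100
  (0, 211/5) → f = 2532/5
  (90/23, 4116/115) → f = 46242/115
  (0, 132/5) → f = 1584/5

The minimum is at (0, 132/5). Substituting into each constraint, equality holds for (ii) and (vii); the remaining constraints have slack.

(ii) and (vii)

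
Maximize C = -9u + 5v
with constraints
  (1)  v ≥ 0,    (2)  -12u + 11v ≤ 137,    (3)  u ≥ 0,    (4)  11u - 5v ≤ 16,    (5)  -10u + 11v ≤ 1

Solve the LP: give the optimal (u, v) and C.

u = 0, v = 1/11, maximum C = 5/11

Vertices and C = -9u + 5v:
  (0, 0) → C = 0
  (16/11, 0) → C = -144/11
  (0, 1/11) → C = 5/11
  (181/71, 171/71) → C = -774/71

At the optimal vertex, u = 0 and -10u + 11v = 1.
Solving simultaneously gives u = 0, v = 1/11.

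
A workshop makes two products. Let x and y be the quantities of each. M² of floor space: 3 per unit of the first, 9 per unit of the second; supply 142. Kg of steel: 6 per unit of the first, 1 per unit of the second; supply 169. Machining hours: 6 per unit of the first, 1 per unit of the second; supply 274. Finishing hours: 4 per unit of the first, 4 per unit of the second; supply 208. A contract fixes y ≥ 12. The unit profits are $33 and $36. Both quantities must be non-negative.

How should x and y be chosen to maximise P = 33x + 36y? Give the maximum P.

x = 34/3, y = 12, maximum P = 806

Corner points and P = 33x + 36y:
  (0, 142/9) → P = 568
  (0, 12) → P = 432
  (34/3, 12) → P = 806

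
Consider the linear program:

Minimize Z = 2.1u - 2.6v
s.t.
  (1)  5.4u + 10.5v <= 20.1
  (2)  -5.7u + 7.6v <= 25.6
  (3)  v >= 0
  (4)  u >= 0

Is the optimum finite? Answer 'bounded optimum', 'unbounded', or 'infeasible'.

bounded optimum

Corner points and Z = 2.1u - 2.6v:
  (67/18, 0) → Z = 469/60
  (0, 67/35) → Z = -871/175
  (0, 0) → Z = 0
The feasible region has finitely many vertices and no improving ray; the minimum is -871/175 at (0, 67/35).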